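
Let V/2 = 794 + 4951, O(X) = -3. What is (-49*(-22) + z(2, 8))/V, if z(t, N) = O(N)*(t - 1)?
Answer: 215/2298 ≈ 0.093560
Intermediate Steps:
z(t, N) = 3 - 3*t (z(t, N) = -3*(t - 1) = -3*(-1 + t) = 3 - 3*t)
V = 11490 (V = 2*(794 + 4951) = 2*5745 = 11490)
(-49*(-22) + z(2, 8))/V = (-49*(-22) + (3 - 3*2))/11490 = (1078 + (3 - 6))*(1/11490) = (1078 - 3)*(1/11490) = 1075*(1/11490) = 215/2298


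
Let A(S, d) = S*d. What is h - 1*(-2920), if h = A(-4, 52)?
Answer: 2712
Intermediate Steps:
h = -208 (h = -4*52 = -208)
h - 1*(-2920) = -208 - 1*(-2920) = -208 + 2920 = 2712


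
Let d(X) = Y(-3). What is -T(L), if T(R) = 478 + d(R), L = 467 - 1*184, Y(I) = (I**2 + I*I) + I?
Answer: -493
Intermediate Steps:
Y(I) = I + 2*I**2 (Y(I) = (I**2 + I**2) + I = 2*I**2 + I = I + 2*I**2)
L = 283 (L = 467 - 184 = 283)
d(X) = 15 (d(X) = -3*(1 + 2*(-3)) = -3*(1 - 6) = -3*(-5) = 15)
T(R) = 493 (T(R) = 478 + 15 = 493)
-T(L) = -1*493 = -493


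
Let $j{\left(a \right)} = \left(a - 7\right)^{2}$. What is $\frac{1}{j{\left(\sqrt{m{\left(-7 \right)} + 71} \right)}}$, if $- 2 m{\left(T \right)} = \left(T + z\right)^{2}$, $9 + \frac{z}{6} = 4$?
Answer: $\frac{4}{\left(14 - i \sqrt{2454}\right)^{2}} \approx -0.0012862 + 0.00079007 i$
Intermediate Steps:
$z = -30$ ($z = -54 + 6 \cdot 4 = -54 + 24 = -30$)
$m{\left(T \right)} = - \frac{\left(-30 + T\right)^{2}}{2}$ ($m{\left(T \right)} = - \frac{\left(T - 30\right)^{2}}{2} = - \frac{\left(-30 + T\right)^{2}}{2}$)
$j{\left(a \right)} = \left(-7 + a\right)^{2}$
$\frac{1}{j{\left(\sqrt{m{\left(-7 \right)} + 71} \right)}} = \frac{1}{\left(-7 + \sqrt{- \frac{\left(-30 - 7\right)^{2}}{2} + 71}\right)^{2}} = \frac{1}{\left(-7 + \sqrt{- \frac{\left(-37\right)^{2}}{2} + 71}\right)^{2}} = \frac{1}{\left(-7 + \sqrt{\left(- \frac{1}{2}\right) 1369 + 71}\right)^{2}} = \frac{1}{\left(-7 + \sqrt{- \frac{1369}{2} + 71}\right)^{2}} = \frac{1}{\left(-7 + \sqrt{- \frac{1227}{2}}\right)^{2}} = \frac{1}{\left(-7 + \frac{i \sqrt{2454}}{2}\right)^{2}}$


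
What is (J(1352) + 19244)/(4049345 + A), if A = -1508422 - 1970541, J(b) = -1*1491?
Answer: 17753/570382 ≈ 0.031125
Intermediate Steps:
J(b) = -1491
A = -3478963
(J(1352) + 19244)/(4049345 + A) = (-1491 + 19244)/(4049345 - 3478963) = 17753/570382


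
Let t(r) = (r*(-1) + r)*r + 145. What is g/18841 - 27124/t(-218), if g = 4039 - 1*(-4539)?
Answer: -509799474/2731945 ≈ -186.61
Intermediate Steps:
t(r) = 145 (t(r) = (-r + r)*r + 145 = 0*r + 145 = 0 + 145 = 145)
g = 8578 (g = 4039 + 4539 = 8578)
g/18841 - 27124/t(-218) = 8578/18841 - 27124/145 = -509799474/2731945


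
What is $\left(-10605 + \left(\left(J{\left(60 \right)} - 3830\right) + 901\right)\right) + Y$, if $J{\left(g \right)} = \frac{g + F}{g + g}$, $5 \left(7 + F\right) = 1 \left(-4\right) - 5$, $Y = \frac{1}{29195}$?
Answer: $- \frac{5926690087}{437925} \approx -13534.0$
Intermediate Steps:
$Y = \frac{1}{29195} \approx 3.4252 \cdot 10^{-5}$
$F = - \frac{44}{5}$ ($F = -7 + \frac{1 \left(-4\right) - 5}{5} = -7 + \frac{-4 - 5}{5} = -7 + \frac{1}{5} \left(-9\right) = -7 - \frac{9}{5} = - \frac{44}{5} \approx -8.8$)
$J{\left(g \right)} = \frac{- \frac{44}{5} + g}{2 g}$ ($J{\left(g \right)} = \frac{g - \frac{44}{5}}{g + g} = \frac{- \frac{44}{5} + g}{2 g}$)
$\left(-10605 + \left(\left(J{\left(60 \right)} - 3830\right) + 901\right)\right) + Y = \left(-10605 + \left(\left(\frac{-44 + 5 \cdot 60}{10 \cdot 60} - 3830\right) + 901\right)\right) + \frac{1}{29195} = \left(-10605 + \left(\left(\frac{1}{10} \cdot \frac{1}{60} \left(-44 + 300\right) - 3830\right) + 901\right)\right) + \frac{1}{29195} = \left(-10605 + \left(\left(\frac{1}{10} \cdot \frac{1}{60} \cdot 256 - 3830\right) + 901\right)\right) + \frac{1}{29195} = \left(-10605 + \left(\left(\frac{32}{75} - 3830\right) + 901\right)\right) + \frac{1}{29195} = \left(-10605 + \left(- \frac{287218}{75} + 901\right)\right) + \frac{1}{29195} = \left(-10605 - \frac{219643}{75}\right) + \frac{1}{29195} = - \frac{1015018}{75} + \frac{1}{29195} = - \frac{5926690087}{437925}$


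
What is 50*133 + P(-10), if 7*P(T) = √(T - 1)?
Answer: 6650 + I*√11/7 ≈ 6650.0 + 0.4738*I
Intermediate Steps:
P(T) = √(-1 + T)/7 (P(T) = √(T - 1)/7 = √(-1 + T)/7)
50*133 + P(-10) = 50*133 + √(-1 - 10)/7 = 6650 + √(-11)/7 = 6650 + (I*√11)/7 = 6650 + I*√11/7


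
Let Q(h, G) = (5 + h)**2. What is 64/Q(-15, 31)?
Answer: 16/25 ≈ 0.64000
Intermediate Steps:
64/Q(-15, 31) = 64/((5 - 15)**2) = 64/((-10)**2) = 64/100 = 64*(1/100) = 16/25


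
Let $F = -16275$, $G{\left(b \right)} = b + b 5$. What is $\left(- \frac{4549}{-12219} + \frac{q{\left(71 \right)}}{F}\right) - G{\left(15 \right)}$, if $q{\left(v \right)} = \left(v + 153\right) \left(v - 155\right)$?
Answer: $- \frac{837801551}{9469725} \approx -88.472$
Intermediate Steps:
$q{\left(v \right)} = \left(-155 + v\right) \left(153 + v\right)$ ($q{\left(v \right)} = \left(153 + v\right) \left(-155 + v\right) = \left(-155 + v\right) \left(153 + v\right)$)
$G{\left(b \right)} = 6 b$ ($G{\left(b \right)} = b + 5 b = 6 b$)
$\left(- \frac{4549}{-12219} + \frac{q{\left(71 \right)}}{F}\right) - G{\left(15 \right)} = \left(- \frac{4549}{-12219} + \frac{-23715 + 71^{2} - 142}{-16275}\right) - 6 \cdot 15 = \left(\left(-4549\right) \left(- \frac{1}{12219}\right) + \left(-23715 + 5041 - 142\right) \left(- \frac{1}{16275}\right)\right) - 90 = \left(\frac{4549}{12219} - - \frac{896}{775}\right) - 90 = \left(\frac{4549}{12219} + \frac{896}{775}\right) - 90 = \frac{14473699}{9469725} - 90 = - \frac{837801551}{9469725}$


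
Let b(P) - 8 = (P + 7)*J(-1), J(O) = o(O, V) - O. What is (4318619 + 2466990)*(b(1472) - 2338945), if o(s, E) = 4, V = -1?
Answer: -15820932379078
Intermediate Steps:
J(O) = 4 - O
b(P) = 43 + 5*P (b(P) = 8 + (P + 7)*(4 - 1*(-1)) = 8 + (7 + P)*(4 + 1) = 8 + (7 + P)*5 = 8 + (35 + 5*P) = 43 + 5*P)
(4318619 + 2466990)*(b(1472) - 2338945) = (4318619 + 2466990)*((43 + 5*1472) - 2338945) = 6785609*((43 + 7360) - 2338945) = 6785609*(7403 - 2338945) = 6785609*(-2331542) = -15820932379078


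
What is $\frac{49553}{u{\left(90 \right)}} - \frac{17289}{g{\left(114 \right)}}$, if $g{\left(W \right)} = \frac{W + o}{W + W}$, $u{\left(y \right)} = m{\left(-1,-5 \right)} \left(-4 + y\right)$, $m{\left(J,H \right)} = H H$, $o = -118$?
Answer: $\frac{2118816503}{2150} \approx 9.855 \cdot 10^{5}$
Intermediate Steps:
$m{\left(J,H \right)} = H^{2}$
$u{\left(y \right)} = -100 + 25 y$ ($u{\left(y \right)} = \left(-5\right)^{2} \left(-4 + y\right) = 25 \left(-4 + y\right) = -100 + 25 y$)
$g{\left(W \right)} = \frac{-118 + W}{2 W}$ ($g{\left(W \right)} = \frac{W - 118}{W + W} = \frac{-118 + W}{2 W}$)
$\frac{49553}{u{\left(90 \right)}} - \frac{17289}{g{\left(114 \right)}} = \frac{49553}{-100 + 25 \cdot 90} - \frac{17289}{\frac{1}{2} \cdot \frac{1}{114} \left(-118 + 114\right)} = \frac{49553}{-100 + 2250} - \frac{17289}{\frac{1}{2} \cdot \frac{1}{114} \left(-4\right)} = \frac{49553}{2150} - \frac{17289}{- \frac{1}{57}} = 49553 \cdot \frac{1}{2150} - -985473 = \frac{49553}{2150} + 985473 = \frac{2118816503}{2150}$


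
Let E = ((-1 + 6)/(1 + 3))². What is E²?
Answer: 625/256 ≈ 2.4414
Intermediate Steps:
E = 25/16 (E = (5/4)² = 25/16 ≈ 1.5625)
E² = (25/16)² = 625/256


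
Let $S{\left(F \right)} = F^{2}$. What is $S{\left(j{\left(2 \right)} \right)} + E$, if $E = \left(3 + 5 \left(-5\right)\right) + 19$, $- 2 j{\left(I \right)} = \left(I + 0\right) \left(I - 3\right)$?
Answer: $-2$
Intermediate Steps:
$j{\left(I \right)} = - \frac{I \left(-3 + I\right)}{2}$ ($j{\left(I \right)} = - \frac{\left(I + 0\right) \left(I - 3\right)}{2} = - \frac{I \left(-3 + I\right)}{2}$)
$E = -3$ ($E = \left(3 - 25\right) + 19 = -22 + 19 = -3$)
$S{\left(j{\left(2 \right)} \right)} + E = \left(\frac{1}{2} \cdot 2 \left(3 - 2\right)\right)^{2} - 3 = \left(\frac{1}{2} \cdot 2 \cdot 1\right)^{2} - 3 = 1^{2} - 3 = 1 - 3 = -2$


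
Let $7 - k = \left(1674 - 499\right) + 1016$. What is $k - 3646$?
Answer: $-5830$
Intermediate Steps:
$k = -2184$ ($k = 7 - \left(\left(1674 - 499\right) + 1016\right) = 7 - \left(1175 + 1016\right) = 7 - 2191 = -2184$)
$k - 3646 = -2184 - 3646 = -5830$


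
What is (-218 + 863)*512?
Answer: 330240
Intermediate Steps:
(-218 + 863)*512 = 645*512 = 330240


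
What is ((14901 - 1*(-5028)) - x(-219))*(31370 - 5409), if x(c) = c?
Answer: 523062228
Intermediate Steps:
((14901 - 1*(-5028)) - x(-219))*(31370 - 5409) = ((14901 - 1*(-5028)) - 1*(-219))*(31370 - 5409) = ((14901 + 5028) + 219)*25961 = (19929 + 219)*25961 = 20148*25961 = 523062228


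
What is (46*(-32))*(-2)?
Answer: 2944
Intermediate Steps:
(46*(-32))*(-2) = -1472*(-2) = 2944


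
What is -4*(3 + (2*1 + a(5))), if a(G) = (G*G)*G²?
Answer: -2520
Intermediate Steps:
a(G) = G⁴ (a(G) = G²*G² = G⁴)
-4*(3 + (2*1 + a(5))) = -4*(3 + (2*1 + 5⁴)) = -4*(3 + (2 + 625)) = -4*(3 + 627) = -4*630 = -2520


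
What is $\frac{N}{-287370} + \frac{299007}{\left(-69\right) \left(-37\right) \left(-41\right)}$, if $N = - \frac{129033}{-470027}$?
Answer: $- \frac{1495829075773857}{523642805980010} \approx -2.8566$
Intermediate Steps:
$N = \frac{129033}{470027}$ ($N = \left(-129033\right) \left(- \frac{1}{470027}\right) = \frac{129033}{470027} \approx 0.27452$)
$\frac{N}{-287370} + \frac{299007}{\left(-69\right) \left(-37\right) \left(-41\right)} = \frac{129033}{470027 \left(-287370\right)} + \frac{299007}{\left(-69\right) \left(-37\right) \left(-41\right)} = \frac{129033}{470027} \left(- \frac{1}{287370}\right) + \frac{299007}{2553 \left(-41\right)} = - \frac{14337}{15007962110} + \frac{299007}{-104673} = - \frac{14337}{15007962110} + 299007 \left(- \frac{1}{104673}\right) = - \frac{14337}{15007962110} - \frac{99669}{34891} = - \frac{1495829075773857}{523642805980010}$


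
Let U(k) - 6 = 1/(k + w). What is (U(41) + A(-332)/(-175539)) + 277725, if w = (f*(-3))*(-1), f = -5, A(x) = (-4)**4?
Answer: 97505257009/351078 ≈ 2.7773e+5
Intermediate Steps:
A(x) = 256
w = -15 (w = -5*(-3)*(-1) = 15*(-1) = -15)
U(k) = 6 + 1/(-15 + k) (U(k) = 6 + 1/(k - 15) = 6 + 1/(-15 + k))
(U(41) + A(-332)/(-175539)) + 277725 = ((-89 + 6*41)/(-15 + 41) + 256/(-175539)) + 277725 = ((-89 + 246)/26 + 256*(-1/175539)) + 277725 = ((1/26)*157 - 256/175539) + 277725 = (157/26 - 256/175539) + 277725 = 2119459/351078 + 277725 = 97505257009/351078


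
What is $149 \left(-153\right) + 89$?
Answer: $-22708$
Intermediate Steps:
$149 \left(-153\right) + 89 = -22797 + 89 = -22708$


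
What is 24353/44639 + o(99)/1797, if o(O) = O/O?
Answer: 894020/1637067 ≈ 0.54611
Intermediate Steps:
o(O) = 1
24353/44639 + o(99)/1797 = 24353/44639 + 1/1797 = 24353*(1/44639) + 1*(1/1797) = 497/911 + 1/1797 = 894020/1637067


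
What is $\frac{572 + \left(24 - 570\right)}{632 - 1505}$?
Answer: $- \frac{26}{873} \approx -0.029782$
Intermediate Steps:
$\frac{572 + \left(24 - 570\right)}{632 - 1505} = \frac{572 + \left(24 - 570\right)}{-873} = \left(572 - 546\right) \left(- \frac{1}{873}\right) = 26 \left(- \frac{1}{873}\right) = - \frac{26}{873}$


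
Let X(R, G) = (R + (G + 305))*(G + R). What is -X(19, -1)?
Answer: -5814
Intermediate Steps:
X(R, G) = (G + R)*(305 + G + R) (X(R, G) = (R + (305 + G))*(G + R) = (305 + G + R)*(G + R) = (G + R)*(305 + G + R))
-X(19, -1) = -((-1)**2 + 19**2 + 305*(-1) + 305*19 + 2*(-1)*19) = -(1 + 361 - 305 + 5795 - 38) = -1*5814 = -5814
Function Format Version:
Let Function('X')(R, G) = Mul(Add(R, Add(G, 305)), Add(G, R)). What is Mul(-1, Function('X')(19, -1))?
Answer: -5814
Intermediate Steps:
Function('X')(R, G) = Mul(Add(G, R), Add(305, G, R)) (Function('X')(R, G) = Mul(Add(R, Add(305, G)), Add(G, R)) = Mul(Add(305, G, R), Add(G, R)) = Mul(Add(G, R), Add(305, G, R)))
Mul(-1, Function('X')(19, -1)) = Mul(-1, Add(Pow(-1, 2), Pow(19, 2), Mul(305, -1), Mul(305, 19), Mul(2, -1, 19))) = Mul(-1, Add(1, 361, -305, 5795, -38)) = Mul(-1, 5814) = -5814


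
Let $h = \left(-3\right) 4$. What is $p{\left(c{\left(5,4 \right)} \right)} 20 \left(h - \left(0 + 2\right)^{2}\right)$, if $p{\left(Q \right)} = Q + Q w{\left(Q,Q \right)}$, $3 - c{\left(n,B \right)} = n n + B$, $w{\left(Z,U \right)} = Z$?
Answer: $-208000$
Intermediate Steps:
$h = -12$
$c{\left(n,B \right)} = 3 - B - n^{2}$ ($c{\left(n,B \right)} = 3 - \left(n n + B\right) = 3 - \left(n^{2} + B\right) = 3 - \left(B + n^{2}\right) = 3 - B - n^{2}$)
$p{\left(Q \right)} = Q + Q^{2}$ ($p{\left(Q \right)} = Q + Q Q = Q + Q^{2}$)
$p{\left(c{\left(5,4 \right)} \right)} 20 \left(h - \left(0 + 2\right)^{2}\right) = \left(3 - 4 - 5^{2}\right) \left(1 - 26\right) 20 \left(-12 - \left(0 + 2\right)^{2}\right) = \left(3 - 4 - 25\right) \left(1 - 26\right) 20 \left(-12 - 2^{2}\right) = \left(3 - 4 - 25\right) \left(1 - 26\right) 20 \left(-12 - 4\right) = - 26 \left(1 - 26\right) 20 \left(-12 - 4\right) = \left(-26\right) \left(-25\right) 20 \left(-16\right) = 650 \cdot 20 \left(-16\right) = 13000 \left(-16\right) = -208000$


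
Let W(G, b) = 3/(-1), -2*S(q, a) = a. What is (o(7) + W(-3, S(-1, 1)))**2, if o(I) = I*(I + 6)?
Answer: 7744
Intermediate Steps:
S(q, a) = -a/2
W(G, b) = -3 (W(G, b) = 3*(-1) = -3)
o(I) = I*(6 + I)
(o(7) + W(-3, S(-1, 1)))**2 = (7*(6 + 7) - 3)**2 = (7*13 - 3)**2 = (91 - 3)**2 = 88**2 = 7744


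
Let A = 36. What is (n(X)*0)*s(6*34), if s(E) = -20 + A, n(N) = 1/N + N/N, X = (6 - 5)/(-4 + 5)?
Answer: 0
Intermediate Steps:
X = 1 (X = 1/1 = 1*1 = 1)
n(N) = 1 + 1/N (n(N) = 1/N + 1 = 1 + 1/N)
s(E) = 16 (s(E) = -20 + 36 = 16)
(n(X)*0)*s(6*34) = (((1 + 1)/1)*0)*16 = ((1*2)*0)*16 = (2*0)*16 = 0*16 = 0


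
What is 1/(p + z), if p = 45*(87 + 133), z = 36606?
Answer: 1/46506 ≈ 2.1503e-5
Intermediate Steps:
p = 9900 (p = 45*220 = 9900)
1/(p + z) = 1/(9900 + 36606) = 1/46506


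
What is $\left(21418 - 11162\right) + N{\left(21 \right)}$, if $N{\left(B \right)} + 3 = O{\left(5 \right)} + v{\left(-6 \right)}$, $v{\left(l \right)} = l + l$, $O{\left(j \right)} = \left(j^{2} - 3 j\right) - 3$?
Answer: $10248$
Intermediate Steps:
$O{\left(j \right)} = -3 + j^{2} - 3 j$
$v{\left(l \right)} = 2 l$
$N{\left(B \right)} = -8$ ($N{\left(B \right)} = -3 + \left(\left(-3 + 5^{2} - 15\right) + 2 \left(-6\right)\right) = -3 - 5 = -8$)
$\left(21418 - 11162\right) + N{\left(21 \right)} = \left(21418 - 11162\right) - 8 = 10256 - 8 = 10248$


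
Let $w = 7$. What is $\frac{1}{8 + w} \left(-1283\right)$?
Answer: $- \frac{1283}{15} \approx -85.533$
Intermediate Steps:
$\frac{1}{8 + w} \left(-1283\right) = \frac{1}{8 + 7} \left(-1283\right) = \frac{1}{15} \left(-1283\right) = - \frac{1283}{15}$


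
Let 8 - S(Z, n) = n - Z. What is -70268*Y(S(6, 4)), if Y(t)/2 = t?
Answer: -1405360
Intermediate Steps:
S(Z, n) = 8 + Z - n (S(Z, n) = 8 - (n - Z) = 8 + (Z - n) = 8 + Z - n)
Y(t) = 2*t
-70268*Y(S(6, 4)) = -140536*(8 + 6 - 1*4) = -140536*(8 + 6 - 4) = -140536*10 = -70268*20 = -1405360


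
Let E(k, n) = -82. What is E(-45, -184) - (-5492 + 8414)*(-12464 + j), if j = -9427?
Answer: 63965420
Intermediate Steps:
E(-45, -184) - (-5492 + 8414)*(-12464 + j) = -82 - (-5492 + 8414)*(-12464 - 9427) = -82 - 2922*(-21891) = -82 - 1*(-63965502) = -82 + 63965502 = 63965420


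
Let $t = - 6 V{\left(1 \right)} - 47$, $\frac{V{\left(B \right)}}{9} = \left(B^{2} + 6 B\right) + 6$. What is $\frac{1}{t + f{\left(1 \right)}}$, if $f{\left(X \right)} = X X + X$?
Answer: $- \frac{1}{747} \approx -0.0013387$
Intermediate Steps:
$V{\left(B \right)} = 54 + 9 B^{2} + 54 B$ ($V{\left(B \right)} = 9 \left(\left(B^{2} + 6 B\right) + 6\right) = 9 \left(6 + B^{2} + 6 B\right) = 54 + 9 B^{2} + 54 B$)
$f{\left(X \right)} = X + X^{2}$ ($f{\left(X \right)} = X^{2} + X = X + X^{2}$)
$t = -749$ ($t = - 6 \left(54 + 9 \cdot 1^{2} + 54 \cdot 1\right) - 47 = - 6 \left(54 + 9 \cdot 1 + 54\right) - 47 = - 6 \left(54 + 9 + 54\right) - 47 = \left(-6\right) 117 - 47 = -702 - 47 = -749$)
$\frac{1}{t + f{\left(1 \right)}} = \frac{1}{-749 + 1 \left(1 + 1\right)} = \frac{1}{-749 + 1 \cdot 2} = \frac{1}{-749 + 2} = \frac{1}{-747} = - \frac{1}{747}$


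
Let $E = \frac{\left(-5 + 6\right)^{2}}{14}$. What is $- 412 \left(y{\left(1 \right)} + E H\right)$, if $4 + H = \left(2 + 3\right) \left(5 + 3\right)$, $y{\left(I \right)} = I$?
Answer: $- \frac{10300}{7} \approx -1471.4$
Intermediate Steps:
$E = \frac{1}{14}$ ($E = 1^{2} \cdot \frac{1}{14} = 1 \cdot \frac{1}{14} = \frac{1}{14} \approx 0.071429$)
$H = 36$ ($H = -4 + \left(2 + 3\right) \left(5 + 3\right) = -4 + 5 \cdot 8 = -4 + 40 = 36$)
$- 412 \left(y{\left(1 \right)} + E H\right) = - 412 \left(1 + \frac{1}{14} \cdot 36\right) = - 412 \left(1 + \frac{18}{7}\right) = \left(-412\right) \frac{25}{7} = - \frac{10300}{7}$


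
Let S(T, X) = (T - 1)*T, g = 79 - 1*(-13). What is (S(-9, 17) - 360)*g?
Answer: -24840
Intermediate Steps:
g = 92 (g = 79 + 13 = 92)
S(T, X) = T*(-1 + T) (S(T, X) = (-1 + T)*T = T*(-1 + T))
(S(-9, 17) - 360)*g = (-9*(-1 - 9) - 360)*92 = (-9*(-10) - 360)*92 = (90 - 360)*92 = -270*92 = -24840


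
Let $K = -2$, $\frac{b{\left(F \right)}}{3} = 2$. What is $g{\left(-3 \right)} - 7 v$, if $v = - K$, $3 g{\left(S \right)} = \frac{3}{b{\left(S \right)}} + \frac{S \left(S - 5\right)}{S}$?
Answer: $- \frac{33}{2} \approx -16.5$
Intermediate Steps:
$b{\left(F \right)} = 6$ ($b{\left(F \right)} = 3 \cdot 2 = 6$)
$g{\left(S \right)} = - \frac{3}{2} + \frac{S}{3}$ ($g{\left(S \right)} = \frac{\frac{3}{6} + \frac{S \left(S - 5\right)}{S}}{3} = \frac{3 \cdot \frac{1}{6} + \frac{S \left(-5 + S\right)}{S}}{3} = \frac{\frac{1}{2} + \left(-5 + S\right)}{3} = \frac{- \frac{9}{2} + S}{3} = - \frac{3}{2} + \frac{S}{3}$)
$v = 2$ ($v = \left(-1\right) \left(-2\right) = 2$)
$g{\left(-3 \right)} - 7 v = \left(- \frac{3}{2} + \frac{1}{3} \left(-3\right)\right) - 14 = \left(- \frac{3}{2} - 1\right) - 14 = - \frac{5}{2} - 14 = - \frac{33}{2}$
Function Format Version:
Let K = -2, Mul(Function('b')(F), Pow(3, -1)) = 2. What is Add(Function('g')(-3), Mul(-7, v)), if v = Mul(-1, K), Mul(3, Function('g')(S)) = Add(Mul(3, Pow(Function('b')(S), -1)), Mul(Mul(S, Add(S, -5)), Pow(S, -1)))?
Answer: Rational(-33, 2) ≈ -16.500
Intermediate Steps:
Function('b')(F) = 6 (Function('b')(F) = Mul(3, 2) = 6)
Function('g')(S) = Add(Rational(-3, 2), Mul(Rational(1, 3), S)) (Function('g')(S) = Mul(Rational(1, 3), Add(Mul(3, Pow(6, -1)), Mul(Mul(S, Add(S, -5)), Pow(S, -1)))) = Mul(Rational(1, 3), Add(Mul(3, Rational(1, 6)), Mul(Mul(S, Add(-5, S)), Pow(S, -1)))) = Mul(Rational(1, 3), Add(Rational(1, 2), Add(-5, S))) = Mul(Rational(1, 3), Add(Rational(-9, 2), S)) = Add(Rational(-3, 2), Mul(Rational(1, 3), S)))
v = 2 (v = Mul(-1, -2) = 2)
Add(Function('g')(-3), Mul(-7, v)) = Add(Add(Rational(-3, 2), Mul(Rational(1, 3), -3)), Mul(-7, 2)) = Add(Add(Rational(-3, 2), -1), -14) = Add(Rational(-5, 2), -14) = Rational(-33, 2)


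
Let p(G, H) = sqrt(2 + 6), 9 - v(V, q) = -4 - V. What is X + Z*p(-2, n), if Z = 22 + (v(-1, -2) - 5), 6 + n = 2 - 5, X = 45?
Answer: 45 + 58*sqrt(2) ≈ 127.02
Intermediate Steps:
v(V, q) = 13 + V (v(V, q) = 9 - (-4 - V) = 9 + (4 + V) = 13 + V)
n = -9 (n = -6 + (2 - 5) = -6 - 3 = -9)
p(G, H) = 2*sqrt(2) (p(G, H) = sqrt(8) = 2*sqrt(2))
Z = 29 (Z = 22 + ((13 - 1) - 5) = 22 + (12 - 5) = 22 + 7 = 29)
X + Z*p(-2, n) = 45 + 29*(2*sqrt(2)) = 45 + 58*sqrt(2)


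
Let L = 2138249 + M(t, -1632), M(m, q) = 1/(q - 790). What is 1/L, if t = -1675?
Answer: 2422/5178839077 ≈ 4.6767e-7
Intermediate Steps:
M(m, q) = 1/(-790 + q)
L = 5178839077/2422 (L = 2138249 + 1/(-790 - 1632) = 2138249 + 1/(-2422) = 2138249 - 1/2422 = 5178839077/2422 ≈ 2.1382e+6)
1/L = 1/(5178839077/2422) = 2422/5178839077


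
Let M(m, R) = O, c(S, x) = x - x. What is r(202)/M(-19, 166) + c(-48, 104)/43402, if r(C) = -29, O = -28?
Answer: 29/28 ≈ 1.0357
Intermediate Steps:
c(S, x) = 0
M(m, R) = -28
r(202)/M(-19, 166) + c(-48, 104)/43402 = -29/(-28) + 0/43402 = -29*(-1/28) + 0*(1/43402) = 29/28 + 0 = 29/28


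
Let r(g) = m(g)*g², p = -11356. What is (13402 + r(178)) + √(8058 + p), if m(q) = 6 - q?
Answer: -5436246 + I*√3298 ≈ -5.4362e+6 + 57.428*I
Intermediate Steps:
r(g) = g²*(6 - g) (r(g) = (6 - g)*g² = g²*(6 - g))
(13402 + r(178)) + √(8058 + p) = (13402 + 178²*(6 - 1*178)) + √(8058 - 11356) = (13402 + 31684*(6 - 178)) + √(-3298) = (13402 + 31684*(-172)) + I*√3298 = (13402 - 5449648) + I*√3298 = -5436246 + I*√3298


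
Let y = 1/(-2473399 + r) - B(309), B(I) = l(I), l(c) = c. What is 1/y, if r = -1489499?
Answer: -3962898/1224535483 ≈ -0.0032362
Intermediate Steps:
B(I) = I
y = -1224535483/3962898 (y = 1/(-2473399 - 1489499) - 1*309 = 1/(-3962898) - 309 = -1/3962898 - 309 = -1224535483/3962898 ≈ -309.00)
1/y = 1/(-1224535483/3962898) = -3962898/1224535483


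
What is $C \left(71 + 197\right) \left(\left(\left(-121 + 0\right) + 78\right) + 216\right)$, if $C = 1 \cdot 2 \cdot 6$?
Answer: $556368$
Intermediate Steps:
$C = 12$ ($C = 2 \cdot 6 = 12$)
$C \left(71 + 197\right) \left(\left(\left(-121 + 0\right) + 78\right) + 216\right) = 12 \left(71 + 197\right) \left(\left(\left(-121 + 0\right) + 78\right) + 216\right) = 12 \cdot 268 \left(\left(-121 + 78\right) + 216\right) = 12 \cdot 268 \left(-43 + 216\right) = 12 \cdot 268 \cdot 173 = 12 \cdot 46364 = 556368$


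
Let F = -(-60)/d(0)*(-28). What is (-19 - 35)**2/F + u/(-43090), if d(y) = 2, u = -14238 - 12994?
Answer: -856463/301630 ≈ -2.8394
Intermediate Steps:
u = -27232
F = -840 (F = -(-60)/2*(-28) = -12*(-5/2)*(-28) = 30*(-28) = -840)
(-19 - 35)**2/F + u/(-43090) = (-19 - 35)**2/(-840) - 27232/(-43090) = (-54)**2*(-1/840) - 27232*(-1/43090) = 2916*(-1/840) + 13616/21545 = -243/70 + 13616/21545 = -856463/301630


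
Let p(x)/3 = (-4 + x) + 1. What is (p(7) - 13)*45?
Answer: -45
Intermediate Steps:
p(x) = -9 + 3*x (p(x) = 3*((-4 + x) + 1) = 3*(-3 + x) = -9 + 3*x)
(p(7) - 13)*45 = ((-9 + 3*7) - 13)*45 = ((-9 + 21) - 13)*45 = (12 - 13)*45 = -1*45 = -45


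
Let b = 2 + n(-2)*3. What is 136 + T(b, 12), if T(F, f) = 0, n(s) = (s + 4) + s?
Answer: 136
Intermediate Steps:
n(s) = 4 + 2*s (n(s) = (4 + s) + s = 4 + 2*s)
b = 2 (b = 2 + (4 + 2*(-2))*3 = 2 + (4 - 4)*3 = 2 + 0*3 = 2 + 0 = 2)
136 + T(b, 12) = 136 + 0 = 136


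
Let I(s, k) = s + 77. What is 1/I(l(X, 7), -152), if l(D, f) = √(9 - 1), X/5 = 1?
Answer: 77/5921 - 2*√2/5921 ≈ 0.012527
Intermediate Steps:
X = 5 (X = 5*1 = 5)
l(D, f) = 2*√2 (l(D, f) = √8 = 2*√2)
I(s, k) = 77 + s
1/I(l(X, 7), -152) = 1/(77 + 2*√2)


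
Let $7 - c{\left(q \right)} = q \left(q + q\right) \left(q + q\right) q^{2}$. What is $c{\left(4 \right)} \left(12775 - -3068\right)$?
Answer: $-64782027$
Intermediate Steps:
$c{\left(q \right)} = 7 - 4 q^{5}$ ($c{\left(q \right)} = 7 - q \left(q + q\right) \left(q + q\right) q^{2} = 7 - q 2 q 2 q q^{2} = 7 - q 4 q^{2} q^{2} = 7 - 4 q^{3} q^{2} = 7 - 4 q^{5}$)
$c{\left(4 \right)} \left(12775 - -3068\right) = \left(7 - 4 \cdot 4^{5}\right) \left(12775 - -3068\right) = \left(7 - 4096\right) \left(12775 + 3068\right) = \left(7 - 4096\right) 15843 = \left(-4089\right) 15843 = -64782027$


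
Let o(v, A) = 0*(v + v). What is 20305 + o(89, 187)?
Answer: 20305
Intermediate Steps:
o(v, A) = 0 (o(v, A) = 0*(2*v) = 0)
20305 + o(89, 187) = 20305 + 0 = 20305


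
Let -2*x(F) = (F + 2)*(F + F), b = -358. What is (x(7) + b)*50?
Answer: -21050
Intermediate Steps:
x(F) = -F*(2 + F) (x(F) = -(F + 2)*(F + F)/2 = -(2 + F)*2*F/2 = -F*(2 + F))
(x(7) + b)*50 = (-1*7*(2 + 7) - 358)*50 = (-1*7*9 - 358)*50 = (-63 - 358)*50 = -421*50 = -21050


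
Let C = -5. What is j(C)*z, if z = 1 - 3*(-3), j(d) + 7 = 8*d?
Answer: -470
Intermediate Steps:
j(d) = -7 + 8*d
z = 10 (z = 1 + 9 = 10)
j(C)*z = (-7 + 8*(-5))*10 = (-7 - 40)*10 = -47*10 = -470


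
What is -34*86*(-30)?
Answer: 87720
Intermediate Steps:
-34*86*(-30) = -2924*(-30) = 87720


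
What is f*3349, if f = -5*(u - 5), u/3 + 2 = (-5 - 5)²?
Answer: -4839305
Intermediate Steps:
u = 294 (u = -6 + 3*(-5 - 5)² = -6 + 3*(-10)² = -6 + 3*100 = -6 + 300 = 294)
f = -1445 (f = -5*(294 - 5) = -5*289 = -1445)
f*3349 = -1445*3349 = -4839305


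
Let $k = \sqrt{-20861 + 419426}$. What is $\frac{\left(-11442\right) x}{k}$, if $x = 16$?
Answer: $- \frac{61024 \sqrt{44285}}{44285} \approx -289.98$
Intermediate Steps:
$k = 3 \sqrt{44285}$ ($k = \sqrt{398565} = 3 \sqrt{44285} \approx 631.32$)
$\frac{\left(-11442\right) x}{k} = \frac{\left(-11442\right) 16}{3 \sqrt{44285}} = - 183072 \frac{\sqrt{44285}}{132855} = - \frac{61024 \sqrt{44285}}{44285}$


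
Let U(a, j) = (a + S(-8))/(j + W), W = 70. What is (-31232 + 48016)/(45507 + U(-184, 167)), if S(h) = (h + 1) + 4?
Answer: 994452/2696243 ≈ 0.36883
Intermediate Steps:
S(h) = 5 + h (S(h) = (1 + h) + 4 = 5 + h)
U(a, j) = (-3 + a)/(70 + j) (U(a, j) = (a + (5 - 8))/(j + 70) = (a - 3)/(70 + j) = (-3 + a)/(70 + j))
(-31232 + 48016)/(45507 + U(-184, 167)) = (-31232 + 48016)/(45507 + (-3 - 184)/(70 + 167)) = 16784/(45507 - 187/237) = 16784/(10784972/237) = 16784*(237/10784972) = 994452/2696243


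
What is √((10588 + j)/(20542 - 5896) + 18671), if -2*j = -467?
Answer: 5*√160207489869/14646 ≈ 136.64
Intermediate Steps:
j = 467/2 (j = -½*(-467) = 467/2 ≈ 233.50)
√((10588 + j)/(20542 - 5896) + 18671) = √((10588 + 467/2)/(20542 - 5896) + 18671) = √((21643/2)/14646 + 18671) = √((21643/2)*(1/14646) + 18671) = √(21643/29292 + 18671) = √(546932575/29292) = 5*√160207489869/14646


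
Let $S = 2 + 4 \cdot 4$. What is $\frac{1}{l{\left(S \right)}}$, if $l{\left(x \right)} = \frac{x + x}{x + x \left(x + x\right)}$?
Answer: $\frac{37}{2} \approx 18.5$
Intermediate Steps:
$S = 18$ ($S = 2 + 16 = 18$)
$l{\left(x \right)} = \frac{2 x}{x + 2 x^{2}}$ ($l{\left(x \right)} = \frac{2 x}{x + x 2 x} = \frac{2 x}{x + 2 x^{2}}$)
$\frac{1}{l{\left(S \right)}} = \frac{1}{2 \frac{1}{1 + 2 \cdot 18}} = \frac{1}{2 \frac{1}{1 + 36}} = \frac{1}{2 \cdot \frac{1}{37}} = \frac{1}{\frac{2}{37}} = \frac{37}{2}$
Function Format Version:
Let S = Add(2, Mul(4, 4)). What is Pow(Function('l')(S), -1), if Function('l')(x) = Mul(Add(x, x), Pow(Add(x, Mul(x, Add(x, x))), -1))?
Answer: Rational(37, 2) ≈ 18.500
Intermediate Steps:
S = 18 (S = Add(2, 16) = 18)
Function('l')(x) = Mul(2, x, Pow(Add(x, Mul(2, Pow(x, 2))), -1)) (Function('l')(x) = Mul(Mul(2, x), Pow(Add(x, Mul(x, Mul(2, x))), -1)) = Mul(Mul(2, x), Pow(Add(x, Mul(2, Pow(x, 2))), -1)) = Mul(2, x, Pow(Add(x, Mul(2, Pow(x, 2))), -1)))
Pow(Function('l')(S), -1) = Pow(Mul(2, Pow(Add(1, Mul(2, 18)), -1)), -1) = Pow(Mul(2, Pow(Add(1, 36), -1)), -1) = Pow(Mul(2, Pow(37, -1)), -1) = Pow(Mul(2, Rational(1, 37)), -1) = Pow(Rational(2, 37), -1) = Rational(37, 2)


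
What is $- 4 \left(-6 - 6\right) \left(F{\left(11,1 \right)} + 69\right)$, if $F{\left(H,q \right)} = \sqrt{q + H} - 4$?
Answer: $3120 + 96 \sqrt{3} \approx 3286.3$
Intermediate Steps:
$F{\left(H,q \right)} = -4 + \sqrt{H + q}$ ($F{\left(H,q \right)} = \sqrt{H + q} - 4 = -4 + \sqrt{H + q}$)
$- 4 \left(-6 - 6\right) \left(F{\left(11,1 \right)} + 69\right) = - 4 \left(-6 - 6\right) \left(\left(-4 + \sqrt{11 + 1}\right) + 69\right) = \left(-4\right) \left(-12\right) \left(\left(-4 + \sqrt{12}\right) + 69\right) = 48 \left(\left(-4 + 2 \sqrt{3}\right) + 69\right) = 48 \left(65 + 2 \sqrt{3}\right) = 3120 + 96 \sqrt{3}$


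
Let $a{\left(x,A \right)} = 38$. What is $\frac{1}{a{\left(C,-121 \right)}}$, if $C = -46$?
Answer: $\frac{1}{38} \approx 0.026316$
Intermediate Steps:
$\frac{1}{a{\left(C,-121 \right)}} = \frac{1}{38}$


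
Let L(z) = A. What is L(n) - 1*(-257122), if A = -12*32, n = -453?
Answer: 256738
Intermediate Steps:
A = -384
L(z) = -384
L(n) - 1*(-257122) = -384 - 1*(-257122) = -384 + 257122 = 256738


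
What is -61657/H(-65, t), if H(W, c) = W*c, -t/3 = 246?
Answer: -61657/47970 ≈ -1.2853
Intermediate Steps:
t = -738 (t = -3*246 = -738)
-61657/H(-65, t) = -61657/((-65*(-738))) = -61657/47970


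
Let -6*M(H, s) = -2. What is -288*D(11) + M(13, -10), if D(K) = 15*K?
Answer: -142559/3 ≈ -47520.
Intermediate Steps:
M(H, s) = ⅓ (M(H, s) = -⅙*(-2) = ⅓)
-288*D(11) + M(13, -10) = -4320*11 + ⅓ = -288*165 + ⅓ = -47520 + ⅓ = -142559/3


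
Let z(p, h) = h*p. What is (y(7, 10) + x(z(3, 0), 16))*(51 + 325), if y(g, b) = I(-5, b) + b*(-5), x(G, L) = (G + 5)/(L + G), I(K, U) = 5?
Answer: -33605/2 ≈ -16803.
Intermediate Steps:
x(G, L) = (5 + G)/(G + L)
y(g, b) = 5 - 5*b (y(g, b) = 5 + b*(-5) = 5 - 5*b)
(y(7, 10) + x(z(3, 0), 16))*(51 + 325) = ((5 - 5*10) + (5 + 0*3)/(0*3 + 16))*(51 + 325) = ((5 - 50) + (5 + 0)/(0 + 16))*376 = (-45 + 5/16)*376 = -715/16*376 = -33605/2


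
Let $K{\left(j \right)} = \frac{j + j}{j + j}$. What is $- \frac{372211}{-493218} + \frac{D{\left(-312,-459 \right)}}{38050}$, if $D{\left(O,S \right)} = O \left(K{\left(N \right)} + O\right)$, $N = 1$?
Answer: $\frac{31010278763}{9383472450} \approx 3.3048$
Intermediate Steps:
$K{\left(j \right)} = 1$ ($K{\left(j \right)} = \frac{2 j}{2 j} = 2 j \frac{1}{2 j} = 1$)
$D{\left(O,S \right)} = O \left(1 + O\right)$
$- \frac{372211}{-493218} + \frac{D{\left(-312,-459 \right)}}{38050} = - \frac{372211}{-493218} + \frac{\left(-312\right) \left(1 - 312\right)}{38050} = \left(-372211\right) \left(- \frac{1}{493218}\right) + \left(-312\right) \left(-311\right) \frac{1}{38050} = \frac{372211}{493218} + 97032 \cdot \frac{1}{38050} = \frac{372211}{493218} + \frac{48516}{19025} = \frac{31010278763}{9383472450}$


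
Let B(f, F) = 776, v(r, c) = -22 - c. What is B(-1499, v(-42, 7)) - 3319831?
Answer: -3319055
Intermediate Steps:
B(-1499, v(-42, 7)) - 3319831 = 776 - 3319831 = -3319055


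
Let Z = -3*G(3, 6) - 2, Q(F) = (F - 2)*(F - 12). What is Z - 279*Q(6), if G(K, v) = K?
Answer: 6685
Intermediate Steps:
Q(F) = (-12 + F)*(-2 + F) (Q(F) = (-2 + F)*(-12 + F) = (-12 + F)*(-2 + F))
Z = -11 (Z = -3*3 - 2 = -9 - 2 = -11)
Z - 279*Q(6) = -11 - 279*(24 + 6² - 14*6) = -11 - 279*(24 + 36 - 84) = -11 - 279*(-24) = -11 + 6696 = 6685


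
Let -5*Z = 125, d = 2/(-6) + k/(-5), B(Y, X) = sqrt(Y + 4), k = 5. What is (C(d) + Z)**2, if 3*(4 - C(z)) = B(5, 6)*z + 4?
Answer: 441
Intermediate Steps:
B(Y, X) = sqrt(4 + Y)
d = -4/3 (d = 2/(-6) + 5/(-5) = 2*(-1/6) + 5*(-1/5) = -1/3 - 1 = -4/3 ≈ -1.3333)
Z = -25 (Z = -1/5*125 = -25)
C(z) = 8/3 - z (C(z) = 4 - (sqrt(4 + 5)*z + 4)/3 = 4 - (sqrt(9)*z + 4)/3 = 4 - (3*z + 4)/3 = 4 - (4 + 3*z)/3 = 4 + (-4/3 - z) = 8/3 - z)
(C(d) + Z)**2 = ((8/3 - 1*(-4/3)) - 25)**2 = ((8/3 + 4/3) - 25)**2 = (4 - 25)**2 = (-21)**2 = 441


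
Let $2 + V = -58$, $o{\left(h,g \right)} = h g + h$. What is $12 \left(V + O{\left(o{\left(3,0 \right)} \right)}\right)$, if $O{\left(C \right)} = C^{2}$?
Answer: $-612$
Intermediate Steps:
$o{\left(h,g \right)} = h + g h$ ($o{\left(h,g \right)} = g h + h = h + g h$)
$V = -60$ ($V = -2 - 58 = -60$)
$12 \left(V + O{\left(o{\left(3,0 \right)} \right)}\right) = 12 \left(-60 + \left(3 \left(1 + 0\right)\right)^{2}\right) = 12 \left(-60 + \left(3 \cdot 1\right)^{2}\right) = 12 \left(-60 + 3^{2}\right) = 12 \left(-60 + 9\right) = 12 \left(-51\right) = -612$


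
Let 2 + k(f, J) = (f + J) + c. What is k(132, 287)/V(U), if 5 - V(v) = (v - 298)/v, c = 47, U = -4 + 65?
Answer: 14152/271 ≈ 52.221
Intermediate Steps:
U = 61
k(f, J) = 45 + J + f (k(f, J) = -2 + ((f + J) + 47) = -2 + ((J + f) + 47) = -2 + (47 + J + f) = 45 + J + f)
V(v) = 5 - (-298 + v)/v (V(v) = 5 - (v - 298)/v = 5 - (-298 + v)/v)
k(132, 287)/V(U) = (45 + 287 + 132)/(4 + 298/61) = 464/(4 + 298*(1/61)) = 464/(4 + 298/61) = 464/(542/61) = 464*(61/542) = 14152/271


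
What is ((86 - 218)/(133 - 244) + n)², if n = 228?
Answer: 71910400/1369 ≈ 52528.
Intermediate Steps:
((86 - 218)/(133 - 244) + n)² = ((86 - 218)/(133 - 244) + 228)² = (-132/(-111) + 228)² = (-132*(-1/111) + 228)² = (44/37 + 228)² = (8480/37)² = 71910400/1369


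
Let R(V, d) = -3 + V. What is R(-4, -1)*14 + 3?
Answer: -95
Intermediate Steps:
R(-4, -1)*14 + 3 = (-3 - 4)*14 + 3 = -7*14 + 3 = -98 + 3 = -95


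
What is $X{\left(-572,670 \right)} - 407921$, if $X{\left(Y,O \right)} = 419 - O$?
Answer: $-408172$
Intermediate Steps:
$X{\left(-572,670 \right)} - 407921 = \left(419 - 670\right) - 407921 = -251 - 407921 = -408172$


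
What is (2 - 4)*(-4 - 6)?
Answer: 20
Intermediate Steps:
(2 - 4)*(-4 - 6) = -2*(-10) = 20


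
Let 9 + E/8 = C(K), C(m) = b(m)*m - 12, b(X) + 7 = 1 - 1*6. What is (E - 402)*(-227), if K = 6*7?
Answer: 1044654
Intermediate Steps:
b(X) = -12 (b(X) = -7 + (1 - 1*6) = -7 + (1 - 6) = -7 - 5 = -12)
K = 42
C(m) = -12 - 12*m (C(m) = -12*m - 12 = -12 - 12*m)
E = -4200 (E = -72 + 8*(-12 - 12*42) = -72 + 8*(-12 - 504) = -72 + 8*(-516) = -72 - 4128 = -4200)
(E - 402)*(-227) = (-4200 - 402)*(-227) = -4602*(-227) = 1044654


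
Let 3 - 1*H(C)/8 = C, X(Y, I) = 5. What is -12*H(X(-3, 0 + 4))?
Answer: 192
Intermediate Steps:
H(C) = 24 - 8*C
-12*H(X(-3, 0 + 4)) = -12*(24 - 8*5) = -12*(24 - 40) = -12*(-16) = 192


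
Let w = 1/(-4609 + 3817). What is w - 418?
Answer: -331057/792 ≈ -418.00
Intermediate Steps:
w = -1/792 (w = 1/(-792) = -1/792 ≈ -0.0012626)
w - 418 = -1/792 - 418 = -331057/792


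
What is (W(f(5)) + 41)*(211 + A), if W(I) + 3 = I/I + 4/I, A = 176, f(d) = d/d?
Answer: 16641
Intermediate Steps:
f(d) = 1
W(I) = -2 + 4/I (W(I) = -3 + (I/I + 4/I) = -3 + (1 + 4/I) = -2 + 4/I)
(W(f(5)) + 41)*(211 + A) = ((-2 + 4/1) + 41)*(211 + 176) = ((-2 + 4*1) + 41)*387 = ((-2 + 4) + 41)*387 = (2 + 41)*387 = 43*387 = 16641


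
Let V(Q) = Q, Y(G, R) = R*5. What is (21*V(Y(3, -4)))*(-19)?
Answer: 7980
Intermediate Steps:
Y(G, R) = 5*R
(21*V(Y(3, -4)))*(-19) = (21*(5*(-4)))*(-19) = (21*(-20))*(-19) = -420*(-19) = 7980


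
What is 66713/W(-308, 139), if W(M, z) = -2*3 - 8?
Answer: -66713/14 ≈ -4765.2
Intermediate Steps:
W(M, z) = -14 (W(M, z) = -6 - 8 = -14)
66713/W(-308, 139) = 66713/(-14) = 66713*(-1/14) = -66713/14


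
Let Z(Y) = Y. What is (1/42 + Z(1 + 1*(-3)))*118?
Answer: -4897/21 ≈ -233.19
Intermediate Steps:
(1/42 + Z(1 + 1*(-3)))*118 = (1/42 + (1 + 1*(-3)))*118 = (1/42 + (1 - 3))*118 = (1/42 - 2)*118 = -83/42*118 = -4897/21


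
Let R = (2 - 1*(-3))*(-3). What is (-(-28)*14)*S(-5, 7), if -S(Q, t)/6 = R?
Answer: 35280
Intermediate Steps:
R = -15 (R = (2 + 3)*(-3) = 5*(-3) = -15)
S(Q, t) = 90 (S(Q, t) = -6*(-15) = 90)
(-(-28)*14)*S(-5, 7) = -(-28)*14*90 = -28*(-14)*90 = 392*90 = 35280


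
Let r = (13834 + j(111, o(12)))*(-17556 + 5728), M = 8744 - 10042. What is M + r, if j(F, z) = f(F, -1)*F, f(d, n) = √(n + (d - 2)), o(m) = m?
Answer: -163629850 - 7877448*√3 ≈ -1.7727e+8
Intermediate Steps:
f(d, n) = √(-2 + d + n) (f(d, n) = √(n + (-2 + d)) = √(-2 + d + n))
M = -1298
j(F, z) = F*√(-3 + F) (j(F, z) = √(-2 + F - 1)*F = √(-3 + F)*F = F*√(-3 + F))
r = -163628552 - 7877448*√3 (r = (13834 + 111*√(-3 + 111))*(-17556 + 5728) = (13834 + 111*√108)*(-11828) = (13834 + 111*(6*√3))*(-11828) = (13834 + 666*√3)*(-11828) = -163628552 - 7877448*√3 ≈ -1.7727e+8)
M + r = -1298 + (-163628552 - 7877448*√3) = -163629850 - 7877448*√3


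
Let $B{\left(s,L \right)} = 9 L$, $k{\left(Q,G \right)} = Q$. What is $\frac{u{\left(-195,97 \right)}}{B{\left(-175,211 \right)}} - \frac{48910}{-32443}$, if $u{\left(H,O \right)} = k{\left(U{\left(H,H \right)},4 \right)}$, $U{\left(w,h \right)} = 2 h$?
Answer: $\frac{26742440}{20536419} \approx 1.3022$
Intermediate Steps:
$u{\left(H,O \right)} = 2 H$
$\frac{u{\left(-195,97 \right)}}{B{\left(-175,211 \right)}} - \frac{48910}{-32443} = \frac{2 \left(-195\right)}{9 \cdot 211} - \frac{48910}{-32443} = - \frac{390}{1899} - - \frac{48910}{32443} = \left(-390\right) \frac{1}{1899} + \frac{48910}{32443} = - \frac{130}{633} + \frac{48910}{32443} = \frac{26742440}{20536419}$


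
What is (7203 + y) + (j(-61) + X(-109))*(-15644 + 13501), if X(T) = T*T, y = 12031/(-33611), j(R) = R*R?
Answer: -1123544587544/33611 ≈ -3.3428e+7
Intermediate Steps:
j(R) = R²
y = -12031/33611 (y = 12031*(-1/33611) = -12031/33611 ≈ -0.35795)
X(T) = T²
(7203 + y) + (j(-61) + X(-109))*(-15644 + 13501) = (7203 - 12031/33611) + ((-61)² + (-109)²)*(-15644 + 13501) = 242088002/33611 + (3721 + 11881)*(-2143) = 242088002/33611 + 15602*(-2143) = 242088002/33611 - 33435086 = -1123544587544/33611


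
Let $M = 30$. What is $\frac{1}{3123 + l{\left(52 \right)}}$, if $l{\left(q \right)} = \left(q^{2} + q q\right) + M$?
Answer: $\frac{1}{8561} \approx 0.00011681$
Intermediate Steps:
$l{\left(q \right)} = 30 + 2 q^{2}$ ($l{\left(q \right)} = \left(q^{2} + q q\right) + 30 = \left(q^{2} + q^{2}\right) + 30 = 2 q^{2} + 30 = 30 + 2 q^{2}$)
$\frac{1}{3123 + l{\left(52 \right)}} = \frac{1}{3123 + \left(30 + 2 \cdot 52^{2}\right)} = \frac{1}{3123 + \left(30 + 2 \cdot 2704\right)} = \frac{1}{3123 + \left(30 + 5408\right)} = \frac{1}{3123 + 5438} = \frac{1}{8561}$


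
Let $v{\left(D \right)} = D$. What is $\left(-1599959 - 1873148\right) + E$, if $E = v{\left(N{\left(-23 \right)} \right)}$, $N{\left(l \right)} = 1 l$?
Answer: $-3473130$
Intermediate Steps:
$N{\left(l \right)} = l$
$E = -23$
$\left(-1599959 - 1873148\right) + E = \left(-1599959 - 1873148\right) - 23 = -3473107 - 23 = -3473130$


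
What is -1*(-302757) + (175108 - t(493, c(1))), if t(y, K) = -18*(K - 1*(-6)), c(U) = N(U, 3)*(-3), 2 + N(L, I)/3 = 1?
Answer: 478135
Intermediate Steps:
N(L, I) = -3 (N(L, I) = -6 + 3*1 = -6 + 3 = -3)
c(U) = 9 (c(U) = -3*(-3) = 9)
t(y, K) = -108 - 18*K (t(y, K) = -18*(K + 6) = -18*(6 + K) = -108 - 18*K)
-1*(-302757) + (175108 - t(493, c(1))) = -1*(-302757) + (175108 - (-108 - 18*9)) = 302757 + (175108 - (-108 - 162)) = 302757 + (175108 - 1*(-270)) = 302757 + (175108 + 270) = 302757 + 175378 = 478135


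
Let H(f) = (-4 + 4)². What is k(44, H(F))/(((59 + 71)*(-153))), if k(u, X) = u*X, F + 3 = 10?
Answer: 0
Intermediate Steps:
F = 7 (F = -3 + 10 = 7)
H(f) = 0 (H(f) = 0² = 0)
k(u, X) = X*u
k(44, H(F))/(((59 + 71)*(-153))) = (0*44)/(((59 + 71)*(-153))) = 0/((130*(-153))) = 0/(-19890) = 0*(-1/19890) = 0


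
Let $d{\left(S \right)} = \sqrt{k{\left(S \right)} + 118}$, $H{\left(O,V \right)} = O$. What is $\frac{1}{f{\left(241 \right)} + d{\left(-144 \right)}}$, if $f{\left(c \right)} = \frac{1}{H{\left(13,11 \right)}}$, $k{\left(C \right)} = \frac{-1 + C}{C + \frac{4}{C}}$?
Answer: $- \frac{13481}{20855253} + \frac{169 \sqrt{127976170}}{20855253} \approx 0.091025$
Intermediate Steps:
$k{\left(C \right)} = \frac{-1 + C}{C + \frac{4}{C}}$
$f{\left(c \right)} = \frac{1}{13}$
$d{\left(S \right)} = \sqrt{118 + \frac{S \left(-1 + S\right)}{4 + S^{2}}}$ ($d{\left(S \right)} = \sqrt{\frac{S \left(-1 + S\right)}{4 + S^{2}} + 118} = \sqrt{118 + \frac{S \left(-1 + S\right)}{4 + S^{2}}}$)
$\frac{1}{f{\left(241 \right)} + d{\left(-144 \right)}} = \frac{1}{\frac{1}{13} + \sqrt{\frac{472 - -144 + 119 \left(-144\right)^{2}}{4 + \left(-144\right)^{2}}}} = \frac{1}{\frac{1}{13} + \sqrt{\frac{472 + 144 + 119 \cdot 20736}{4 + 20736}}} = \frac{1}{\frac{1}{13} + \sqrt{\frac{472 + 144 + 2467584}{20740}}} = \frac{1}{\frac{1}{13} + \sqrt{\frac{1}{20740} \cdot 2468200}} = \frac{1}{\frac{1}{13} + \sqrt{\frac{123410}{1037}}} = \frac{1}{\frac{1}{13} + \frac{\sqrt{127976170}}{1037}}$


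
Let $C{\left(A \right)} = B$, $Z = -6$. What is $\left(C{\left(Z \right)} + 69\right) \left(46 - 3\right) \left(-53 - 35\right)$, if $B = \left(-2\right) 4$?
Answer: $-230824$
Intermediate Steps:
$B = -8$
$C{\left(A \right)} = -8$
$\left(C{\left(Z \right)} + 69\right) \left(46 - 3\right) \left(-53 - 35\right) = \left(-8 + 69\right) \left(46 - 3\right) \left(-53 - 35\right) = 61 \cdot 43 \left(-88\right) = 61 \left(-3784\right) = -230824$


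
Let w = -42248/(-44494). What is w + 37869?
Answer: 842492767/22247 ≈ 37870.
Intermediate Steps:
w = 21124/22247 (w = -42248*(-1/44494) = 21124/22247 ≈ 0.94952)
w + 37869 = 21124/22247 + 37869 = 842492767/22247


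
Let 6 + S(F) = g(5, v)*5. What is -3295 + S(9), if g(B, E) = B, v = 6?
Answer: -3276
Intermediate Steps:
S(F) = 19 (S(F) = -6 + 5*5 = -6 + 25 = 19)
-3295 + S(9) = -3295 + 19 = -3276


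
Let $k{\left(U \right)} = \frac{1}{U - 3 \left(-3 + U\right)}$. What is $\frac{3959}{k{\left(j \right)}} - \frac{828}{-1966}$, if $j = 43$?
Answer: $- \frac{299660255}{983} \approx -3.0484 \cdot 10^{5}$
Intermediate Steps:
$k{\left(U \right)} = \frac{1}{9 - 2 U}$ ($k{\left(U \right)} = \frac{1}{U - \left(-9 + 3 U\right)} = \frac{1}{9 - 2 U}$)
$\frac{3959}{k{\left(j \right)}} - \frac{828}{-1966} = \frac{3959}{\left(-1\right) \frac{1}{-9 + 2 \cdot 43}} - \frac{828}{-1966} = \frac{3959}{\left(-1\right) \frac{1}{-9 + 86}} - - \frac{414}{983} = \frac{3959}{\left(-1\right) \frac{1}{77}} + \frac{414}{983} = \frac{3959}{- \frac{1}{77}} + \frac{414}{983} = 3959 \left(-77\right) + \frac{414}{983} = -304843 + \frac{414}{983} = - \frac{299660255}{983}$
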